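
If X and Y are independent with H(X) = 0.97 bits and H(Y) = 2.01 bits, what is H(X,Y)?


For independent variables, H(X,Y) = H(X) + H(Y) = 0.97 + 2.01 = 2.98

2.98 bits


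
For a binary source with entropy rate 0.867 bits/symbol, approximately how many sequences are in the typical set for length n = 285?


log2|A_typical| = nH = 285 * 0.867 = 247.095, so |A_typical| ~ 2^247.095 = 2.415e+74

2.415e+74


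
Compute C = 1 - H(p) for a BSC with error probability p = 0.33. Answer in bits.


H(p) = -p*log2(p) - (1-p)*log2(1-p) = -0.33*log2(0.33) - 0.67*log2(0.67) = 0.527822 + 0.387104 = 0.9149. C = 1 - H(p) = 1 - 0.9149 = 0.0851

0.0851 bits


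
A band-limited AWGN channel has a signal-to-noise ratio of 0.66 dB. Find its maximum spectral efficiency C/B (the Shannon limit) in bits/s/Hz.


SNR_linear = 10^(0.66/10) = 1.1641; C/B = log2(1 + SNR_linear) = log2(1 + 1.1641) = 1.1138

1.1138 bits/s/Hz


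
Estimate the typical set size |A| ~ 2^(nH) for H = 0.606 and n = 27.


log2|A_typical| = nH = 27 * 0.606 = 16.362, so |A_typical| ~ 2^16.362 = 8.423e+04

8.423e+04


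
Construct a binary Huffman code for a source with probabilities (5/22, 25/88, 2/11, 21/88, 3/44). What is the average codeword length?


Huffman construction (repeatedly merge the two least-probable nodes; each merge adds 1 bit to every symbol beneath it): 3/44 + 2/11 = 1/4; 5/22 + 21/88 = 41/88; 1/4 + 25/88 = 47/88; 41/88 + 47/88 = 1. Resulting codeword lengths (in the order the probabilities were given): (2, 2, 3, 2, 3). L_avg = sum(p_i * l_i) = 5/22*2 + 25/88*2 + 2/11*3 + 21/88*2 + 3/44*3 = 9/4 = 2.25

2.25 bits


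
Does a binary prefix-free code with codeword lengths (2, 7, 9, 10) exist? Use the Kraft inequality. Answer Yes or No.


Kraft sum = sum(2^(-l_i)) = 0.2607, need <= 1. Result: satisfied (a binary prefix-free code with these lengths exists)

Yes


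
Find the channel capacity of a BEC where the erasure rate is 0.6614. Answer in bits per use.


C = 1 - epsilon = 1 - 0.6614 = 0.3386

0.3386 bits


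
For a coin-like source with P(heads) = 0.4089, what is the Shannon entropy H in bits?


H = -p*log2(p) - (1-p)*log2(1-p). -0.4089*log2(0.4089) = 0.527555; -0.5911*log2(0.5911) = 0.448365. H = 0.527555 + 0.448365 = 0.9759

0.9759 bits


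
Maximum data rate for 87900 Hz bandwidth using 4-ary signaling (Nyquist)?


Rate = 2 * B * log2(M) = 2 * 87900 * 2.0 = 351600.0

351600.0 bps


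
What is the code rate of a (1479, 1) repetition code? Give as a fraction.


Rate = k/n = 1/1479

1/1479


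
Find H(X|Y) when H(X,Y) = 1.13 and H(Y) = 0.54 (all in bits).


H(X|Y) = H(X,Y) - H(Y) = 1.13 - 0.54 = 0.59

0.59 bits


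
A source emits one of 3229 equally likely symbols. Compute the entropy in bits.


H = log2(n) = log2(3229) = 11.6569

11.6569 bits


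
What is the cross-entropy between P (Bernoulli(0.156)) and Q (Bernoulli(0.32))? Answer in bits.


H(P,Q) = -p*log2(q) - (1-p)*log2(1-q). -0.156*log2(0.32) = 0.256442; -0.844*log2(0.68) = 0.469596. H(P,Q) = 0.256442 + 0.469596 = 0.726

0.726 bits


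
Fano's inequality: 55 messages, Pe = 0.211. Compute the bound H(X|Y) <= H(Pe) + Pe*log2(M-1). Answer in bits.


H(Pe) = -Pe*log2(Pe) - (1-Pe)*log2(1-Pe) = -0.211*log2(0.211) - 0.789*log2(0.789) = 0.473629 + 0.269761 = 0.7434. Pe*log2(M-1) = 0.211*log2(54) = 1.214281. Bound = H(Pe) + Pe*log2(M-1) = 0.473629 + 0.269761 + 1.214281 = 1.9577

1.9577 bits


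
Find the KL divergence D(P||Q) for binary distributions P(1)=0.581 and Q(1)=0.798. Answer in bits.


KL = p*log2(p/q) + (1-p)*log2((1-p)/(1-q)) = 0.581*log2(0.581/0.798) + 0.419*log2(0.419/0.202) = 0.175

0.175 bits


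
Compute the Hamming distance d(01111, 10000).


Count differing positions: ^ ^ ^ ^ ^ = 5 differences

5


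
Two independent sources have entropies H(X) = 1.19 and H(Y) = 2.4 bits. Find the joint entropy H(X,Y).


For independent variables, H(X,Y) = H(X) + H(Y) = 1.19 + 2.4 = 3.59

3.59 bits


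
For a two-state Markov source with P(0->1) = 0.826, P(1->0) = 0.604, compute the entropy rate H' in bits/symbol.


Stationary distribution: pi_0 = p10/(p01+p10) = 0.4224, pi_1 = 0.5776. Entropy rate H' = pi_0*H(p01) + pi_1*H(p10) = 0.4224*0.6668 + 0.5776*0.9686 = 0.8411

0.8411 bits/symbol


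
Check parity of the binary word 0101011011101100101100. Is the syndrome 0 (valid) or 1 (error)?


Syndrome = XOR of all bits = 0 XOR 1 XOR 0 XOR 1 XOR 0 XOR 1 XOR 1 XOR 0 XOR 1 XOR 1 XOR 1 XOR 0 XOR 1 XOR 1 XOR 0 XOR 0 XOR 1 XOR 0 XOR 1 XOR 1 XOR 0 XOR 0 = 0

0


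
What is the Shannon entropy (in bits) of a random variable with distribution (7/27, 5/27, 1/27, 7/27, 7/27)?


H = -sum(p_i * log2(p_i)). Terms: -(7/27)*log2(7/27) = 0.504916; -(5/27)*log2(5/27) = 0.450548; -(1/27)*log2(1/27) = 0.176107; -(7/27)*log2(7/27) = 0.504916; -(7/27)*log2(7/27) = 0.504916. H = 0.504916 + 0.450548 + 0.176107 + 0.504916 + 0.504916 = 2.1414

2.1414 bits


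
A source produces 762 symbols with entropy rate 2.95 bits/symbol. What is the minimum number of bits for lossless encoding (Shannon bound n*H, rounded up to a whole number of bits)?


Minimum bits >= n * H = 762 * 2.95 = 2247.9, rounded up to a whole number of bits = 2248

2248 bits


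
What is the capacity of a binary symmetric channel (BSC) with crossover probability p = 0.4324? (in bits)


H(p) = -p*log2(p) - (1-p)*log2(1-p) = -0.4324*log2(0.4324) - 0.5676*log2(0.5676) = 0.523014 + 0.463760 = 0.9868. C = 1 - H(p) = 1 - 0.9868 = 0.0132

0.0132 bits


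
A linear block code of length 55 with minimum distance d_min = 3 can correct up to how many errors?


Correction capability = floor((d-1)/2) = floor((3-1)/2) = 1

1 errors


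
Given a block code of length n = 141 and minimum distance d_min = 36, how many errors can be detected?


Detection capability = d_min - 1 = 36 - 1 = 35

35 errors


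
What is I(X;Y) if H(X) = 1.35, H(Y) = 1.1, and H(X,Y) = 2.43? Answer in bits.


I(X;Y) = H(X) + H(Y) - H(X,Y) = 1.35 + 1.1 - 2.43 = 0.02

0.02 bits


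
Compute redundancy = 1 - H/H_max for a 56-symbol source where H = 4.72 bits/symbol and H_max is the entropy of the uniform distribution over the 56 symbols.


H_max = log2(K) = log2(56) = 5.8074 bits/symbol. Redundancy = 1 - H/H_max = 1 - 4.72/5.8074 = 1 - 0.8128 = 0.1872

0.1872


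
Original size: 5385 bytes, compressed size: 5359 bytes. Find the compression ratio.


Ratio = original / compressed = 5385 / 5359 = 1.0049

1.0049


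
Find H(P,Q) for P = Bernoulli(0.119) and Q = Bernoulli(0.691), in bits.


H(P,Q) = -p*log2(q) - (1-p)*log2(1-q). -0.119*log2(0.691) = 0.063456; -0.881*log2(0.309) = 1.492697. H(P,Q) = 0.063456 + 1.492697 = 1.5562

1.5562 bits


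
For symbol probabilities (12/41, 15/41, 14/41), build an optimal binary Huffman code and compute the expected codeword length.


Huffman construction (repeatedly merge the two least-probable nodes; each merge adds 1 bit to every symbol beneath it): 12/41 + 14/41 = 26/41; 15/41 + 26/41 = 1. Resulting codeword lengths (in the order the probabilities were given): (2, 1, 2). L_avg = sum(p_i * l_i) = 12/41*2 + 15/41*1 + 14/41*2 = 67/41 = 1.6341

1.6341 bits


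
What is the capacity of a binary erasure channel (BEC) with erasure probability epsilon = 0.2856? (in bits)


C = 1 - epsilon = 1 - 0.2856 = 0.7144

0.7144 bits


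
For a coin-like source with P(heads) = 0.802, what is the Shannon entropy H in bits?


H = -p*log2(p) - (1-p)*log2(1-p). -0.802*log2(0.802) = 0.255297; -0.198*log2(0.198) = 0.462613. H = 0.255297 + 0.462613 = 0.7179

0.7179 bits


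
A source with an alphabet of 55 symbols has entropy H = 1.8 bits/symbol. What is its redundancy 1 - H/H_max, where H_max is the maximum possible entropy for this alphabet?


H_max = log2(K) = log2(55) = 5.7814 bits/symbol. Redundancy = 1 - H/H_max = 1 - 1.8/5.7814 = 1 - 0.3113 = 0.6887

0.6887


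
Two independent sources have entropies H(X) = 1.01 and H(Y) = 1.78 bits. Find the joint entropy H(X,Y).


For independent variables, H(X,Y) = H(X) + H(Y) = 1.01 + 1.78 = 2.79

2.79 bits


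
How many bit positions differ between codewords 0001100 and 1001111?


Count differing positions: ^ . . . . ^ ^ = 3 differences

3


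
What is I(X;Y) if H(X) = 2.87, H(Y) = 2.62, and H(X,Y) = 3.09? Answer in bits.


I(X;Y) = H(X) + H(Y) - H(X,Y) = 2.87 + 2.62 - 3.09 = 2.4

2.4 bits


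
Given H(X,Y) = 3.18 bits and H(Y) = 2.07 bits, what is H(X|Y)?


H(X|Y) = H(X,Y) - H(Y) = 3.18 - 2.07 = 1.11

1.11 bits


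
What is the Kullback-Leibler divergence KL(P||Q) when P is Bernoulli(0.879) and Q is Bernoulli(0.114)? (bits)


KL = p*log2(p/q) + (1-p)*log2((1-p)/(1-q)) = 0.879*log2(0.879/0.114) + 0.121*log2(0.121/0.886) = 2.2427

2.2427 bits


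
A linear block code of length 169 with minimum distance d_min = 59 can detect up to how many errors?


Detection capability = d_min - 1 = 59 - 1 = 58

58 errors


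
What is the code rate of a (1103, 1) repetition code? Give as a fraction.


Rate = k/n = 1/1103

1/1103


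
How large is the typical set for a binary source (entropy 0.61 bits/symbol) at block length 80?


log2|A_typical| = nH = 80 * 0.61 = 48.8, so |A_typical| ~ 2^48.8 = 4.901e+14

4.901e+14


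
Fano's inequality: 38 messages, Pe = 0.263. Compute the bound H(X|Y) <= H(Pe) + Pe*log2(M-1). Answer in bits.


H(Pe) = -Pe*log2(Pe) - (1-Pe)*log2(1-Pe) = -0.263*log2(0.263) - 0.737*log2(0.737) = 0.506766 + 0.324474 = 0.8312. Pe*log2(M-1) = 0.263*log2(37) = 1.370086. Bound = H(Pe) + Pe*log2(M-1) = 0.506766 + 0.324474 + 1.370086 = 2.2013

2.2013 bits


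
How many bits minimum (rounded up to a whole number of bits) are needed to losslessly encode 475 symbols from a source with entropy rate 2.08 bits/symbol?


Minimum bits >= n * H = 475 * 2.08 = 988.0, rounded up to a whole number of bits = 988

988 bits


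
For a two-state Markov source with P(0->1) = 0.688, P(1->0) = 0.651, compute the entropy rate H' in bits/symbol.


Stationary distribution: pi_0 = p10/(p01+p10) = 0.4862, pi_1 = 0.5138. Entropy rate H' = pi_0*H(p01) + pi_1*H(p10) = 0.4862*0.8955 + 0.5138*0.9332 = 0.9148

0.9148 bits/symbol


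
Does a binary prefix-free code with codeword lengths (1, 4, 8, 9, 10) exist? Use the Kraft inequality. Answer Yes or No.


Kraft sum = sum(2^(-l_i)) = 0.5693, need <= 1. Result: satisfied (a binary prefix-free code with these lengths exists)

Yes


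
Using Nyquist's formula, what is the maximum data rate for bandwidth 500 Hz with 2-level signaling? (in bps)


Rate = 2 * B * log2(M) = 2 * 500 * 1.0 = 1000.0

1000.0 bps


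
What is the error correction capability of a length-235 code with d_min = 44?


Correction capability = floor((d-1)/2) = floor((44-1)/2) = 21

21 errors


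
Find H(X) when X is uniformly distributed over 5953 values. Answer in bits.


H = log2(n) = log2(5953) = 12.5394

12.5394 bits


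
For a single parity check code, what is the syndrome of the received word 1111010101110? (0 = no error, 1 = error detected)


Syndrome = XOR of all bits = 1 XOR 1 XOR 1 XOR 1 XOR 0 XOR 1 XOR 0 XOR 1 XOR 0 XOR 1 XOR 1 XOR 1 XOR 0 = 1

1


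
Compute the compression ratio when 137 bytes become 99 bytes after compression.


Ratio = original / compressed = 137 / 99 = 1.3838

1.3838


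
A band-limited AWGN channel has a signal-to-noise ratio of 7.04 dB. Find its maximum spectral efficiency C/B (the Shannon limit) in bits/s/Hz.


SNR_linear = 10^(7.04/10) = 5.0582; C/B = log2(1 + SNR_linear) = log2(1 + 5.0582) = 2.5989

2.5989 bits/s/Hz


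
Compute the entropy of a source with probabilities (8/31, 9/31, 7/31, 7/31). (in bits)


H = -sum(p_i * log2(p_i)). Terms: -(8/31)*log2(8/31) = 0.504309; -(9/31)*log2(9/31) = 0.518014; -(7/31)*log2(7/31) = 0.484771; -(7/31)*log2(7/31) = 0.484771. H = 0.504309 + 0.518014 + 0.484771 + 0.484771 = 1.9919

1.9919 bits


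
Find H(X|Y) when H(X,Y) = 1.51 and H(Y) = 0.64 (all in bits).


H(X|Y) = H(X,Y) - H(Y) = 1.51 - 0.64 = 0.87

0.87 bits


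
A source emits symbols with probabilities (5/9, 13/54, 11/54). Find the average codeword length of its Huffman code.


Huffman construction (repeatedly merge the two least-probable nodes; each merge adds 1 bit to every symbol beneath it): 11/54 + 13/54 = 4/9; 4/9 + 5/9 = 1. Resulting codeword lengths (in the order the probabilities were given): (1, 2, 2). L_avg = sum(p_i * l_i) = 5/9*1 + 13/54*2 + 11/54*2 = 13/9 = 1.4444

1.4444 bits


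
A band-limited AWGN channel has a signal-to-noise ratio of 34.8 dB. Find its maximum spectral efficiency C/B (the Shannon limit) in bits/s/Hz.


SNR_linear = 10^(34.8/10) = 3019.9517; C/B = log2(1 + SNR_linear) = log2(1 + 3019.9517) = 11.5608

11.5608 bits/s/Hz


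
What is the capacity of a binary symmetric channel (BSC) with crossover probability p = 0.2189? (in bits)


H(p) = -p*log2(p) - (1-p)*log2(1-p) = -0.2189*log2(0.2189) - 0.7811*log2(0.7811) = 0.479754 + 0.278400 = 0.7582. C = 1 - H(p) = 1 - 0.7582 = 0.2418

0.2418 bits


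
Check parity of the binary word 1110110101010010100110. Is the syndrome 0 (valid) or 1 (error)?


Syndrome = XOR of all bits = 1 XOR 1 XOR 1 XOR 0 XOR 1 XOR 1 XOR 0 XOR 1 XOR 0 XOR 1 XOR 0 XOR 1 XOR 0 XOR 0 XOR 1 XOR 0 XOR 1 XOR 0 XOR 0 XOR 1 XOR 1 XOR 0 = 0

0


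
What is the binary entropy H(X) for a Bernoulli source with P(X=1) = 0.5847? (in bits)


H = -p*log2(p) - (1-p)*log2(1-p). -0.5847*log2(0.5847) = 0.452693; -0.4153*log2(0.4153) = 0.526507. H = 0.452693 + 0.526507 = 0.9792

0.9792 bits


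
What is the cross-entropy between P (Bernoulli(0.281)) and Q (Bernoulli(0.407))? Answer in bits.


H(P,Q) = -p*log2(q) - (1-p)*log2(1-q). -0.281*log2(0.407) = 0.364429; -0.719*log2(0.593) = 0.542051. H(P,Q) = 0.364429 + 0.542051 = 0.9065

0.9065 bits


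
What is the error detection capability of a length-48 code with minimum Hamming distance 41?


Detection capability = d_min - 1 = 41 - 1 = 40

40 errors


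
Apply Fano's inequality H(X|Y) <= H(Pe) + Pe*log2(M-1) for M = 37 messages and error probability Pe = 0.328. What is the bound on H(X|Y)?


H(Pe) = -Pe*log2(Pe) - (1-Pe)*log2(1-Pe) = -0.328*log2(0.328) - 0.672*log2(0.672) = 0.527500 + 0.385370 = 0.9129. Pe*log2(M-1) = 0.328*log2(36) = 1.695735. Bound = H(Pe) + Pe*log2(M-1) = 0.527500 + 0.385370 + 1.695735 = 2.6086

2.6086 bits


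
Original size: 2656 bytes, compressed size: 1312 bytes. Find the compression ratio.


Ratio = original / compressed = 2656 / 1312 = 2.0244

2.0244


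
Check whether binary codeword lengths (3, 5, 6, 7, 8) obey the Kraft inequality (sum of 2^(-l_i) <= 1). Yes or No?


Kraft sum = sum(2^(-l_i)) = 0.1836, need <= 1. Result: satisfied (a binary prefix-free code with these lengths exists)

Yes


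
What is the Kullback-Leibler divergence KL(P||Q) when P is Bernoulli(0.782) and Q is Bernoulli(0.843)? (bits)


KL = p*log2(p/q) + (1-p)*log2((1-p)/(1-q)) = 0.782*log2(0.782/0.843) + 0.218*log2(0.218/0.157) = 0.0185

0.0185 bits


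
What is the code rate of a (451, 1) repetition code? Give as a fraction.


Rate = k/n = 1/451

1/451


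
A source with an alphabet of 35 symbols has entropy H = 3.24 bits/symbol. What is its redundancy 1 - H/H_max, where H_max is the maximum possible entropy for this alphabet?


H_max = log2(K) = log2(35) = 5.1293 bits/symbol. Redundancy = 1 - H/H_max = 1 - 3.24/5.1293 = 1 - 0.6317 = 0.3683

0.3683


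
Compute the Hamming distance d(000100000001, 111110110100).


Count differing positions: ^ ^ ^ . ^ . ^ ^ . ^ . ^ = 8 differences

8


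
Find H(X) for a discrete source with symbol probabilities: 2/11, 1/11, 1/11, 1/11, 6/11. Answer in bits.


H = -sum(p_i * log2(p_i)). Terms: -(2/11)*log2(2/11) = 0.447169; -(1/11)*log2(1/11) = 0.314494; -(1/11)*log2(1/11) = 0.314494; -(1/11)*log2(1/11) = 0.314494; -(6/11)*log2(6/11) = 0.476983. H = 0.447169 + 0.314494 + 0.314494 + 0.314494 + 0.476983 = 1.8676

1.8676 bits


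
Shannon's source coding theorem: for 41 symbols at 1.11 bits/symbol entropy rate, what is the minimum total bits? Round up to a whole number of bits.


Minimum bits >= n * H = 41 * 1.11 = 45.51, rounded up to a whole number of bits = 46

46 bits


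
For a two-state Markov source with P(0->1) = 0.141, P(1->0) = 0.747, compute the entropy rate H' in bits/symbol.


Stationary distribution: pi_0 = p10/(p01+p10) = 0.8412, pi_1 = 0.1588. Entropy rate H' = pi_0*H(p01) + pi_1*H(p10) = 0.8412*0.5869 + 0.1588*0.816 = 0.6232

0.6232 bits/symbol


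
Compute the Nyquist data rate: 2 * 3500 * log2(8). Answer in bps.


Rate = 2 * B * log2(M) = 2 * 3500 * 3.0 = 21000.0

21000.0 bps


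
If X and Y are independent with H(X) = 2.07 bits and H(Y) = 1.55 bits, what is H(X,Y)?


For independent variables, H(X,Y) = H(X) + H(Y) = 2.07 + 1.55 = 3.62

3.62 bits


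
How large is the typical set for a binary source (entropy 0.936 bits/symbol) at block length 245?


log2|A_typical| = nH = 245 * 0.936 = 229.32, so |A_typical| ~ 2^229.32 = 1.077e+69

1.077e+69


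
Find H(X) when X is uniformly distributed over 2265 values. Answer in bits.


H = log2(n) = log2(2265) = 11.1453

11.1453 bits


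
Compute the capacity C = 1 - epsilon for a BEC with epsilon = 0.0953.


C = 1 - epsilon = 1 - 0.0953 = 0.9047

0.9047 bits


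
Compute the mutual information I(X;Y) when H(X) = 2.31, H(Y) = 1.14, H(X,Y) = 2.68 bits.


I(X;Y) = H(X) + H(Y) - H(X,Y) = 2.31 + 1.14 - 2.68 = 0.77

0.77 bits


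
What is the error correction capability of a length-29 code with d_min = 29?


Correction capability = floor((d-1)/2) = floor((29-1)/2) = 14

14 errors


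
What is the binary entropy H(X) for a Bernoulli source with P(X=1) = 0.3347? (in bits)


H = -p*log2(p) - (1-p)*log2(1-p). -0.3347*log2(0.3347) = 0.528511; -0.6653*log2(0.6653) = 0.391145. H = 0.528511 + 0.391145 = 0.9197

0.9197 bits


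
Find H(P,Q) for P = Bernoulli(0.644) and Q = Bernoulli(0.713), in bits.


H(P,Q) = -p*log2(q) - (1-p)*log2(1-q). -0.644*log2(0.713) = 0.314289; -0.356*log2(0.287) = 0.641112. H(P,Q) = 0.314289 + 0.641112 = 0.9554

0.9554 bits


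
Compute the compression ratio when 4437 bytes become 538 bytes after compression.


Ratio = original / compressed = 4437 / 538 = 8.2472

8.2472


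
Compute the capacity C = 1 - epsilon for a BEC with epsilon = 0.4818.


C = 1 - epsilon = 1 - 0.4818 = 0.5182

0.5182 bits


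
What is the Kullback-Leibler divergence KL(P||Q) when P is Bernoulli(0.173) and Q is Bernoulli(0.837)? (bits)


KL = p*log2(p/q) + (1-p)*log2((1-p)/(1-q)) = 0.173*log2(0.173/0.837) + 0.827*log2(0.827/0.163) = 1.5442

1.5442 bits


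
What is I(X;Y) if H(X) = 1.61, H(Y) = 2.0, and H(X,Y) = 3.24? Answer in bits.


I(X;Y) = H(X) + H(Y) - H(X,Y) = 1.61 + 2.0 - 3.24 = 0.37

0.37 bits


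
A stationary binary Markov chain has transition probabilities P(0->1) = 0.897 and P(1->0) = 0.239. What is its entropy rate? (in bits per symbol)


Stationary distribution: pi_0 = p10/(p01+p10) = 0.2104, pi_1 = 0.7896. Entropy rate H' = pi_0*H(p01) + pi_1*H(p10) = 0.2104*0.4784 + 0.7896*0.7934 = 0.7271

0.7271 bits/symbol


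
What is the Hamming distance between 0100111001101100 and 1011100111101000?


Count differing positions: ^ ^ ^ ^ . ^ ^ ^ ^ . . . . ^ . . = 9 differences

9


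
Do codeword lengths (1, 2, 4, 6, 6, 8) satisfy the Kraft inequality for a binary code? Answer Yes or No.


Kraft sum = sum(2^(-l_i)) = 0.8477, need <= 1. Result: satisfied (a binary prefix-free code with these lengths exists)

Yes


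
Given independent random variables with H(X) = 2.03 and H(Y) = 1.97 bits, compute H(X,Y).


For independent variables, H(X,Y) = H(X) + H(Y) = 2.03 + 1.97 = 4.0

4.0 bits


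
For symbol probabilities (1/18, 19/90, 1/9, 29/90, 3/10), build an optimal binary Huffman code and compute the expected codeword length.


Huffman construction (repeatedly merge the two least-probable nodes; each merge adds 1 bit to every symbol beneath it): 1/18 + 1/9 = 1/6; 1/6 + 19/90 = 17/45; 3/10 + 29/90 = 28/45; 17/45 + 28/45 = 1. Resulting codeword lengths (in the order the probabilities were given): (3, 2, 3, 2, 2). L_avg = sum(p_i * l_i) = 1/18*3 + 19/90*2 + 1/9*3 + 29/90*2 + 3/10*2 = 13/6 = 2.1667

2.1667 bits


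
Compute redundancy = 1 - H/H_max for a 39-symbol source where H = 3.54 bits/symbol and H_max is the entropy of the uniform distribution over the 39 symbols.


H_max = log2(K) = log2(39) = 5.2854 bits/symbol. Redundancy = 1 - H/H_max = 1 - 3.54/5.2854 = 1 - 0.6698 = 0.3302

0.3302


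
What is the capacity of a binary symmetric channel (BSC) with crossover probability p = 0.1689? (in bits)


H(p) = -p*log2(p) - (1-p)*log2(1-p) = -0.1689*log2(0.1689) - 0.8311*log2(0.8311) = 0.433357 + 0.221826 = 0.6552. C = 1 - H(p) = 1 - 0.6552 = 0.3448

0.3448 bits


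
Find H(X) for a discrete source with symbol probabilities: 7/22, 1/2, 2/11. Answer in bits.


H = -sum(p_i * log2(p_i)). Terms: -(7/22)*log2(7/22) = 0.525661; -(1/2)*log2(1/2) = 0.500000; -(2/11)*log2(2/11) = 0.447169. H = 0.525661 + 0.500000 + 0.447169 = 1.4728

1.4728 bits


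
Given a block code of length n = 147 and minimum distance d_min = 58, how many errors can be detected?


Detection capability = d_min - 1 = 58 - 1 = 57

57 errors


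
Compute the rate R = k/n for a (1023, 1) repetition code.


Rate = k/n = 1/1023

1/1023


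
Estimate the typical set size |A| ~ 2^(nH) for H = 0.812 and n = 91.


log2|A_typical| = nH = 91 * 0.812 = 73.892, so |A_typical| ~ 2^73.892 = 1.753e+22

1.753e+22


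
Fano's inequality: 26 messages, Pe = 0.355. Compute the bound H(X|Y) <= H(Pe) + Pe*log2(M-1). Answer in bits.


H(Pe) = -Pe*log2(Pe) - (1-Pe)*log2(1-Pe) = -0.355*log2(0.355) - 0.645*log2(0.645) = 0.530409 + 0.408046 = 0.9385. Pe*log2(M-1) = 0.355*log2(25) = 1.648569. Bound = H(Pe) + Pe*log2(M-1) = 0.530409 + 0.408046 + 1.648569 = 2.587

2.587 bits


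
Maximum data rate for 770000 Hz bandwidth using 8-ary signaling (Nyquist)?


Rate = 2 * B * log2(M) = 2 * 770000 * 3.0 = 4620000.0

4620000.0 bps


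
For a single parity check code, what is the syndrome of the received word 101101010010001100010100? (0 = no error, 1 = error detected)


Syndrome = XOR of all bits = 1 XOR 0 XOR 1 XOR 1 XOR 0 XOR 1 XOR 0 XOR 1 XOR 0 XOR 0 XOR 1 XOR 0 XOR 0 XOR 0 XOR 1 XOR 1 XOR 0 XOR 0 XOR 0 XOR 1 XOR 0 XOR 1 XOR 0 XOR 0 = 0

0


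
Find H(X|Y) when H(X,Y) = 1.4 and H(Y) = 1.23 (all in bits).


H(X|Y) = H(X,Y) - H(Y) = 1.4 - 1.23 = 0.17

0.17 bits


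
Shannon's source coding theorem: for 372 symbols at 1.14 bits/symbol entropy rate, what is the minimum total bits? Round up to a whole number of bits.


Minimum bits >= n * H = 372 * 1.14 = 424.08, rounded up to a whole number of bits = 425

425 bits


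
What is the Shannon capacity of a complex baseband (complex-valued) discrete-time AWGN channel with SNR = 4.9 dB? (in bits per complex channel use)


SNR_linear = 10^(4.9/10) = 3.0903; C = log2(1 + SNR_linear) = log2(1 + 3.0903) = 2.0322

2.0322 bits/channel use


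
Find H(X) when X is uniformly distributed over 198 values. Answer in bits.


H = log2(n) = log2(198) = 7.6294

7.6294 bits


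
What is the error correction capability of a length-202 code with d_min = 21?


Correction capability = floor((d-1)/2) = floor((21-1)/2) = 10

10 errors


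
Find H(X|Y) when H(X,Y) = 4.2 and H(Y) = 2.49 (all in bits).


H(X|Y) = H(X,Y) - H(Y) = 4.2 - 2.49 = 1.71

1.71 bits


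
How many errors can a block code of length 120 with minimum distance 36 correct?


Correction capability = floor((d-1)/2) = floor((36-1)/2) = 17

17 errors


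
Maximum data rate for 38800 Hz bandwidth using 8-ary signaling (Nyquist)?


Rate = 2 * B * log2(M) = 2 * 38800 * 3.0 = 232800.0

232800.0 bps


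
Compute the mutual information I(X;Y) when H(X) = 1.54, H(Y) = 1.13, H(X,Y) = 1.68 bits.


I(X;Y) = H(X) + H(Y) - H(X,Y) = 1.54 + 1.13 - 1.68 = 0.99

0.99 bits


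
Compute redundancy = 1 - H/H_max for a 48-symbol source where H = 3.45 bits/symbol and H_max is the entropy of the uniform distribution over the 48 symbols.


H_max = log2(K) = log2(48) = 5.585 bits/symbol. Redundancy = 1 - H/H_max = 1 - 3.45/5.585 = 1 - 0.6177 = 0.3823

0.3823


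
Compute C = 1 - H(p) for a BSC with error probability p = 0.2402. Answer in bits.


H(p) = -p*log2(p) - (1-p)*log2(1-p) = -0.2402*log2(0.2402) - 0.7598*log2(0.7598) = 0.494258 + 0.301115 = 0.7954. C = 1 - H(p) = 1 - 0.7954 = 0.2046

0.2046 bits


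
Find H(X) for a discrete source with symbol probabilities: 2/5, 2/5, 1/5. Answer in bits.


H = -sum(p_i * log2(p_i)). Terms: -(2/5)*log2(2/5) = 0.528771; -(2/5)*log2(2/5) = 0.528771; -(1/5)*log2(1/5) = 0.464386. H = 0.528771 + 0.528771 + 0.464386 = 1.5219

1.5219 bits


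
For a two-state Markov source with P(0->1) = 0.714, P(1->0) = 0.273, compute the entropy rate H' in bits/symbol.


Stationary distribution: pi_0 = p10/(p01+p10) = 0.2766, pi_1 = 0.7234. Entropy rate H' = pi_0*H(p01) + pi_1*H(p10) = 0.2766*0.8635 + 0.7234*0.8457 = 0.8506

0.8506 bits/symbol


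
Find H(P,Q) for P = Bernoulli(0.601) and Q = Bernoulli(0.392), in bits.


H(P,Q) = -p*log2(q) - (1-p)*log2(1-q). -0.601*log2(0.392) = 0.811996; -0.399*log2(0.608) = 0.286425. H(P,Q) = 0.811996 + 0.286425 = 1.0984

1.0984 bits


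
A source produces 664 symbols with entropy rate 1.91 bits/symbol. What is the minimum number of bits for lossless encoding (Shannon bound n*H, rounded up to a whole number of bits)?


Minimum bits >= n * H = 664 * 1.91 = 1268.24, rounded up to a whole number of bits = 1269

1269 bits


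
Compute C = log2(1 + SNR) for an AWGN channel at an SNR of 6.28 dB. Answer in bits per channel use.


SNR_linear = 10^(6.28/10) = 4.2462; C = log2(1 + SNR_linear) = log2(1 + 4.2462) = 2.3913

2.3913 bits/channel use


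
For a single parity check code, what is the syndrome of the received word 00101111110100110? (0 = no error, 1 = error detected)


Syndrome = XOR of all bits = 0 XOR 0 XOR 1 XOR 0 XOR 1 XOR 1 XOR 1 XOR 1 XOR 1 XOR 1 XOR 0 XOR 1 XOR 0 XOR 0 XOR 1 XOR 1 XOR 0 = 0

0


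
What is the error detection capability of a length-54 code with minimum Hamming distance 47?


Detection capability = d_min - 1 = 47 - 1 = 46

46 errors


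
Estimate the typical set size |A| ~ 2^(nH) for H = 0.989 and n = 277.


log2|A_typical| = nH = 277 * 0.989 = 273.953, so |A_typical| ~ 2^273.953 = 2.938e+82

2.938e+82


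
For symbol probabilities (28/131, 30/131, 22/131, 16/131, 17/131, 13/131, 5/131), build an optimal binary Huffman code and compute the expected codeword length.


Huffman construction (repeatedly merge the two least-probable nodes; each merge adds 1 bit to every symbol beneath it): 5/131 + 13/131 = 18/131; 16/131 + 17/131 = 33/131; 18/131 + 22/131 = 40/131; 28/131 + 30/131 = 58/131; 33/131 + 40/131 = 73/131; 58/131 + 73/131 = 1. Resulting codeword lengths (in the order the probabilities were given): (2, 2, 3, 3, 3, 4, 4). L_avg = sum(p_i * l_i) = 28/131*2 + 30/131*2 + 22/131*3 + 16/131*3 + 17/131*3 + 13/131*4 + 5/131*4 = 353/131 = 2.6947

2.6947 bits


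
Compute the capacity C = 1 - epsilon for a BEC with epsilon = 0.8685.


C = 1 - epsilon = 1 - 0.8685 = 0.1315

0.1315 bits


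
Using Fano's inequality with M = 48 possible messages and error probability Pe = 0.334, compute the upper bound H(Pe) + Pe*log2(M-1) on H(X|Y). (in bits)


H(Pe) = -Pe*log2(Pe) - (1-Pe)*log2(1-Pe) = -0.334*log2(0.334) - 0.666*log2(0.666) = 0.528415 + 0.390546 = 0.919. Pe*log2(M-1) = 0.334*log2(47) = 1.855233. Bound = H(Pe) + Pe*log2(M-1) = 0.528415 + 0.390546 + 1.855233 = 2.7742

2.7742 bits


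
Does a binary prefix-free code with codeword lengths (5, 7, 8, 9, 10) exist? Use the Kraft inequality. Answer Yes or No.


Kraft sum = sum(2^(-l_i)) = 0.0459, need <= 1. Result: satisfied (a binary prefix-free code with these lengths exists)

Yes


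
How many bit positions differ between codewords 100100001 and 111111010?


Count differing positions: . ^ ^ . ^ ^ . ^ ^ = 6 differences

6


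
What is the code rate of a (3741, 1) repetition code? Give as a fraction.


Rate = k/n = 1/3741

1/3741


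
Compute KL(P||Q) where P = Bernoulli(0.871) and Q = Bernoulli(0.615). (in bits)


KL = p*log2(p/q) + (1-p)*log2((1-p)/(1-q)) = 0.871*log2(0.871/0.615) + 0.129*log2(0.129/0.385) = 0.2338

0.2338 bits


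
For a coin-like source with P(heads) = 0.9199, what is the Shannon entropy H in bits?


H = -p*log2(p) - (1-p)*log2(1-p). -0.9199*log2(0.9199) = 0.110803; -0.0801*log2(0.0801) = 0.291729. H = 0.110803 + 0.291729 = 0.4025

0.4025 bits


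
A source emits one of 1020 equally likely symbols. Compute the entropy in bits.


H = log2(n) = log2(1020) = 9.9944

9.9944 bits


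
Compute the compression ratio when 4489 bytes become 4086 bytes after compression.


Ratio = original / compressed = 4489 / 4086 = 1.0986

1.0986


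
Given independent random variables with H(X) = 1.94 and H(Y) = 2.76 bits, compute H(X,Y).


For independent variables, H(X,Y) = H(X) + H(Y) = 1.94 + 2.76 = 4.7

4.7 bits


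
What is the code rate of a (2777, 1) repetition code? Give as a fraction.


Rate = k/n = 1/2777

1/2777


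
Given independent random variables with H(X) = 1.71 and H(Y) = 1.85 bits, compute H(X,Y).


For independent variables, H(X,Y) = H(X) + H(Y) = 1.71 + 1.85 = 3.56

3.56 bits


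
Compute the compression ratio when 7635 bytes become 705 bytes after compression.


Ratio = original / compressed = 7635 / 705 = 10.8298

10.8298


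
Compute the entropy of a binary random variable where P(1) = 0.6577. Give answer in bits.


H = -p*log2(p) - (1-p)*log2(1-p). -0.6577*log2(0.6577) = 0.397579; -0.3423*log2(0.3423) = 0.529424. H = 0.397579 + 0.529424 = 0.927

0.927 bits


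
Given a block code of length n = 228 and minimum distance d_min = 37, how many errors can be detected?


Detection capability = d_min - 1 = 37 - 1 = 36

36 errors


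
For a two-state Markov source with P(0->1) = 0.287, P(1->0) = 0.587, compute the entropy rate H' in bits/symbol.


Stationary distribution: pi_0 = p10/(p01+p10) = 0.6716, pi_1 = 0.3284. Entropy rate H' = pi_0*H(p01) + pi_1*H(p10) = 0.6716*0.8648 + 0.3284*0.978 = 0.902

0.902 bits/symbol


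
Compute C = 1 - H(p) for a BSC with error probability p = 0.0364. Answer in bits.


H(p) = -p*log2(p) - (1-p)*log2(1-p) = -0.0364*log2(0.0364) - 0.9636*log2(0.9636) = 0.173989 + 0.051547 = 0.2255. C = 1 - H(p) = 1 - 0.2255 = 0.7745

0.7745 bits


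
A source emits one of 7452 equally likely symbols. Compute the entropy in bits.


H = log2(n) = log2(7452) = 12.8634

12.8634 bits


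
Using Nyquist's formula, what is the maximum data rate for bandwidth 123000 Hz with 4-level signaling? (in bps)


Rate = 2 * B * log2(M) = 2 * 123000 * 2.0 = 492000.0

492000.0 bps


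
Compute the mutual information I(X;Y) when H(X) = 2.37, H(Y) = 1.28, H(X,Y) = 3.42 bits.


I(X;Y) = H(X) + H(Y) - H(X,Y) = 2.37 + 1.28 - 3.42 = 0.23

0.23 bits


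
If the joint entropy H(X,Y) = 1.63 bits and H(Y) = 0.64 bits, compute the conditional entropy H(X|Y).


H(X|Y) = H(X,Y) - H(Y) = 1.63 - 0.64 = 0.99

0.99 bits


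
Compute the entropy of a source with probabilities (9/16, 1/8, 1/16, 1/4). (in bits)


H = -sum(p_i * log2(p_i)). Terms: -(9/16)*log2(9/16) = 0.466917; -(1/8)*log2(1/8) = 0.375000; -(1/16)*log2(1/16) = 0.250000; -(1/4)*log2(1/4) = 0.500000. H = 0.466917 + 0.375000 + 0.250000 + 0.500000 = 1.5919

1.5919 bits


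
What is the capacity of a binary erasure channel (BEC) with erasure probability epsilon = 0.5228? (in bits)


C = 1 - epsilon = 1 - 0.5228 = 0.4772

0.4772 bits


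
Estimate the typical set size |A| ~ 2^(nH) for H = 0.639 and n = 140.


log2|A_typical| = nH = 140 * 0.639 = 89.46, so |A_typical| ~ 2^89.46 = 8.514e+26

8.514e+26


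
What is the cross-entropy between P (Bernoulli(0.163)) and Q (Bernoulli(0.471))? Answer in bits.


H(P,Q) = -p*log2(q) - (1-p)*log2(1-q). -0.163*log2(0.471) = 0.177051; -0.837*log2(0.529) = 0.768919. H(P,Q) = 0.177051 + 0.768919 = 0.946

0.946 bits


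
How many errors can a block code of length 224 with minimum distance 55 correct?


Correction capability = floor((d-1)/2) = floor((55-1)/2) = 27

27 errors


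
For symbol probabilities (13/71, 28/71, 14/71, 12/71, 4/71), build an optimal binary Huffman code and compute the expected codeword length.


Huffman construction (repeatedly merge the two least-probable nodes; each merge adds 1 bit to every symbol beneath it): 4/71 + 12/71 = 16/71; 13/71 + 14/71 = 27/71; 16/71 + 27/71 = 43/71; 28/71 + 43/71 = 1. Resulting codeword lengths (in the order the probabilities were given): (3, 1, 3, 3, 3). L_avg = sum(p_i * l_i) = 13/71*3 + 28/71*1 + 14/71*3 + 12/71*3 + 4/71*3 = 157/71 = 2.2113

2.2113 bits


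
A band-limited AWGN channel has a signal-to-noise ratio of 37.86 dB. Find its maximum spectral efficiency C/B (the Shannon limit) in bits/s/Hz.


SNR_linear = 10^(37.86/10) = 6109.4202; C/B = log2(1 + SNR_linear) = log2(1 + 6109.4202) = 12.5771

12.5771 bits/s/Hz


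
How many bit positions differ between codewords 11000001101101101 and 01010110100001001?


Count differing positions: ^ . . ^ . ^ ^ ^ . . ^ ^ . . ^ . . = 8 differences

8


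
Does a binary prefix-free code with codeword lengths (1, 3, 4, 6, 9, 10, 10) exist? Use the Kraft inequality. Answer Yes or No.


Kraft sum = sum(2^(-l_i)) = 0.707, need <= 1. Result: satisfied (a binary prefix-free code with these lengths exists)

Yes


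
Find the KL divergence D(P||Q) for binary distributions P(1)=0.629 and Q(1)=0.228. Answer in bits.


KL = p*log2(p/q) + (1-p)*log2((1-p)/(1-q)) = 0.629*log2(0.629/0.228) + 0.371*log2(0.371/0.772) = 0.5287

0.5287 bits


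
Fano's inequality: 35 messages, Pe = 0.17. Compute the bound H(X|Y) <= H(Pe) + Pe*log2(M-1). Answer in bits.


H(Pe) = -Pe*log2(Pe) - (1-Pe)*log2(1-Pe) = -0.17*log2(0.17) - 0.83*log2(0.83) = 0.434587 + 0.223118 = 0.6577. Pe*log2(M-1) = 0.17*log2(34) = 0.864869. Bound = H(Pe) + Pe*log2(M-1) = 0.434587 + 0.223118 + 0.864869 = 1.5226

1.5226 bits


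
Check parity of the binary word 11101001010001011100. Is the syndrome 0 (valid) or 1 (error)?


Syndrome = XOR of all bits = 1 XOR 1 XOR 1 XOR 0 XOR 1 XOR 0 XOR 0 XOR 1 XOR 0 XOR 1 XOR 0 XOR 0 XOR 0 XOR 1 XOR 0 XOR 1 XOR 1 XOR 1 XOR 0 XOR 0 = 0

0


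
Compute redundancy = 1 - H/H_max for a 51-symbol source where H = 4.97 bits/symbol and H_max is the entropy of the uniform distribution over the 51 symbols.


H_max = log2(K) = log2(51) = 5.6724 bits/symbol. Redundancy = 1 - H/H_max = 1 - 4.97/5.6724 = 1 - 0.8762 = 0.1238

0.1238


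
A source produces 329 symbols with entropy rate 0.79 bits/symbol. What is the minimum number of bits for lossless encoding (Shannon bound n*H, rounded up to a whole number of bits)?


Minimum bits >= n * H = 329 * 0.79 = 259.91, rounded up to a whole number of bits = 260

260 bits


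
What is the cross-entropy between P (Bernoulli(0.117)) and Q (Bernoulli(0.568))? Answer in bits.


H(P,Q) = -p*log2(q) - (1-p)*log2(1-q). -0.117*log2(0.568) = 0.095476; -0.883*log2(0.432) = 1.069222. H(P,Q) = 0.095476 + 1.069222 = 1.1647

1.1647 bits


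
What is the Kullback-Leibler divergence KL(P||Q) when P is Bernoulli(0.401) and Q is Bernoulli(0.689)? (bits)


KL = p*log2(p/q) + (1-p)*log2((1-p)/(1-q)) = 0.401*log2(0.401/0.689) + 0.599*log2(0.599/0.311) = 0.2533

0.2533 bits


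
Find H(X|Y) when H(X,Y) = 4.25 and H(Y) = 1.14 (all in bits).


H(X|Y) = H(X,Y) - H(Y) = 4.25 - 1.14 = 3.11

3.11 bits


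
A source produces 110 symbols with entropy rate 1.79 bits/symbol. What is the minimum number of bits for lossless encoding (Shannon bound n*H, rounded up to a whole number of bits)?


Minimum bits >= n * H = 110 * 1.79 = 196.9, rounded up to a whole number of bits = 197

197 bits


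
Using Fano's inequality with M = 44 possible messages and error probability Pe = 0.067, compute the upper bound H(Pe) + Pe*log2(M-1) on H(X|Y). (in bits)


H(Pe) = -Pe*log2(Pe) - (1-Pe)*log2(1-Pe) = -0.067*log2(0.067) - 0.933*log2(0.933) = 0.261280 + 0.093348 = 0.3546. Pe*log2(M-1) = 0.067*log2(43) = 0.363560. Bound = H(Pe) + Pe*log2(M-1) = 0.261280 + 0.093348 + 0.363560 = 0.7182

0.7182 bits


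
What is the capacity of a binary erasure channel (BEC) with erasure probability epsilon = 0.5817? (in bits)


C = 1 - epsilon = 1 - 0.5817 = 0.4183

0.4183 bits


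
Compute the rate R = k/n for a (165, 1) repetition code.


Rate = k/n = 1/165

1/165


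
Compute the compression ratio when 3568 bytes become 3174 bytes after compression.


Ratio = original / compressed = 3568 / 3174 = 1.1241

1.1241


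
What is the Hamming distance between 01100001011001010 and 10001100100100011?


Count differing positions: ^ ^ ^ . ^ ^ . ^ ^ ^ ^ ^ . ^ . . ^ = 12 differences

12


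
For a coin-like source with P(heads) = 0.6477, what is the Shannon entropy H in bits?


H = -p*log2(p) - (1-p)*log2(1-p). -0.6477*log2(0.6477) = 0.405850; -0.3523*log2(0.3523) = 0.530255. H = 0.405850 + 0.530255 = 0.9361

0.9361 bits


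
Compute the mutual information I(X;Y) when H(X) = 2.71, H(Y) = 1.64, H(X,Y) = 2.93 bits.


I(X;Y) = H(X) + H(Y) - H(X,Y) = 2.71 + 1.64 - 2.93 = 1.42

1.42 bits


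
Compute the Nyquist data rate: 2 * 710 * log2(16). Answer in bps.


Rate = 2 * B * log2(M) = 2 * 710 * 4.0 = 5680.0

5680.0 bps


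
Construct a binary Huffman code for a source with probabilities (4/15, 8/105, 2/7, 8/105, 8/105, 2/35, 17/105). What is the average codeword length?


Huffman construction (repeatedly merge the two least-probable nodes; each merge adds 1 bit to every symbol beneath it): 2/35 + 8/105 = 2/15; 8/105 + 8/105 = 16/105; 2/15 + 16/105 = 2/7; 17/105 + 4/15 = 3/7; 2/7 + 2/7 = 4/7; 3/7 + 4/7 = 1. Resulting codeword lengths (in the order the probabilities were given): (2, 4, 2, 4, 4, 4, 2). L_avg = sum(p_i * l_i) = 4/15*2 + 8/105*4 + 2/7*2 + 8/105*4 + 8/105*4 + 2/35*4 + 17/105*2 = 18/7 = 2.5714

2.5714 bits


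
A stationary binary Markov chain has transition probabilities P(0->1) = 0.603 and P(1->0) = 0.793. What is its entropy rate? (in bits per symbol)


Stationary distribution: pi_0 = p10/(p01+p10) = 0.5681, pi_1 = 0.4319. Entropy rate H' = pi_0*H(p01) + pi_1*H(p10) = 0.5681*0.9692 + 0.4319*0.7357 = 0.8683

0.8683 bits/symbol


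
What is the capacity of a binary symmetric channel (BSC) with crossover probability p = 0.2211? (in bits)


H(p) = -p*log2(p) - (1-p)*log2(1-p) = -0.2211*log2(0.2211) - 0.7789*log2(0.7789) = 0.481385 + 0.280786 = 0.7622. C = 1 - H(p) = 1 - 0.7622 = 0.2378

0.2378 bits


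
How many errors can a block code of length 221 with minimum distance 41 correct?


Correction capability = floor((d-1)/2) = floor((41-1)/2) = 20

20 errors


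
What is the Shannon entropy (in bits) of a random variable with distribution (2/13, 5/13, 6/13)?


H = -sum(p_i * log2(p_i)). Terms: -(2/13)*log2(2/13) = 0.415452; -(5/13)*log2(5/13) = 0.530197; -(6/13)*log2(6/13) = 0.514836. H = 0.415452 + 0.530197 + 0.514836 = 1.4605

1.4605 bits


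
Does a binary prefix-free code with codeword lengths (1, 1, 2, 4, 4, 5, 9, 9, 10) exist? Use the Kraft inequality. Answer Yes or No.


Kraft sum = sum(2^(-l_i)) = 1.4111, need <= 1. Result: violated (a binary prefix-free code with these lengths cannot exist)

No


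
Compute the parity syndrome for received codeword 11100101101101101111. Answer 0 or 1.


Syndrome = XOR of all bits = 1 XOR 1 XOR 1 XOR 0 XOR 0 XOR 1 XOR 0 XOR 1 XOR 1 XOR 0 XOR 1 XOR 1 XOR 0 XOR 1 XOR 1 XOR 0 XOR 1 XOR 1 XOR 1 XOR 1 = 0

0
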